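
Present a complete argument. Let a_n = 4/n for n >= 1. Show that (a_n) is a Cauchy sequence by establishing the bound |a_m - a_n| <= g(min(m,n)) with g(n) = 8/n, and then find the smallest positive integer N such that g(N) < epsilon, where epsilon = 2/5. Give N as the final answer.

For any m, n >= 1, by the triangle inequality:
|a_m - a_n| = |4/m - 4/n| <= 4*1/m + 4*1/n <= 8/min(m,n).
So g(n) = 8/n bounds the Cauchy difference. Since g(n) -> 0, (a_n) is Cauchy.
Now solve g(N) < 2/5: 8/N < 2/5 <=> N > 8 / (2/5) = 20.
The smallest integer strictly greater than 20 is N = 21.
Check: g(21) = 8/21 = 8/21 < 2/5; g(20) = 2/5 >= 2/5. So N = 21.

21


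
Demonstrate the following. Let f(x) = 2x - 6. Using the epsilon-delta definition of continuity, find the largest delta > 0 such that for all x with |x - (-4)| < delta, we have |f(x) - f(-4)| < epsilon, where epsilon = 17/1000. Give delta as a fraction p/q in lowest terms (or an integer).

We compute f(-4) = 2*(-4) - 6 = -14.
|f(x) - f(-4)| = |2x - 6 - (-14)| = |2(x - (-4))| = 2|x - (-4)|.
We need 2|x - (-4)| < 17/1000, i.e. |x - (-4)| < 17/1000 / 2 = 17/2000.
So any delta <= 17/2000 works. Conversely, if delta > 17/2000, then x = -4 + 17/2000 satisfies |x - (-4)| = 17/2000 < delta but |f(x) - f(-4)| = 2 * 17/2000 = 17/1000, which is not < 17/1000; so no larger delta works.
Hence the largest such delta is 17/2000.

17/2000


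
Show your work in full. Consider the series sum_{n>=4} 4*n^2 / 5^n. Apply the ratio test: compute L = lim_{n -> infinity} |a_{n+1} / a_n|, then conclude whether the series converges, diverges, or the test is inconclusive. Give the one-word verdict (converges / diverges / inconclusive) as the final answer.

Let a_n denote the general term. Form the ratio a_{n+1}/a_n and simplify:
a_{n+1}/a_n = (n + 1)^2/(5*n^2)
Take the limit as n -> infinity: L = 1/5.
Since L = 1/5 < 1, the ratio test implies the series converges.

converges


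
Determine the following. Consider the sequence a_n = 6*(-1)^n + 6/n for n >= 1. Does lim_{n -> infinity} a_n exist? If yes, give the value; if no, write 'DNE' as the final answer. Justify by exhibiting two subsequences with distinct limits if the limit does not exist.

Examine the behaviour of a_n along subsequences.
a_{2k} = 6 + 6/(2k) -> 6. a_{2k+1} = -6 + 6/(2k+1) -> -6.
Since these two subsequential limits are 6 and -6, distinct, the full sequence cannot converge (a convergent sequence has all subsequences tending to the same limit). So lim a_n does not exist.

DNE


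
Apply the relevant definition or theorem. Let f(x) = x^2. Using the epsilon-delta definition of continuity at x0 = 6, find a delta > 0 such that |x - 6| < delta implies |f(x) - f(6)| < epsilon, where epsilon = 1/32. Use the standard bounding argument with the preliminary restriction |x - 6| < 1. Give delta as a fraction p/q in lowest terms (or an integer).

Factor: |x^2 - (6)^2| = |x - 6| * |x + 6|.
Impose |x - 6| < 1 first. Then |x + 6| = |(x - 6) + 2*(6)| <= |x - 6| + 2*|6| < 1 + 12 = 13.
So |x^2 - (6)^2| < delta * 13.
We need delta * 13 <= 1/32, i.e. delta <= 1/32/13 = 1/416.
Since 1/416 < 1, this is tighter than 1; take delta = 1/416.
So delta = 1/416 works.

1/416


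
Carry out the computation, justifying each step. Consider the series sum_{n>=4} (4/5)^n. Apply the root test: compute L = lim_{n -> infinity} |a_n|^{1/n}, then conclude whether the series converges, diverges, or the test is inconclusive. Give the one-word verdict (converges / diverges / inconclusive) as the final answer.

Let a_n denote the general term. Form |a_n|^(1/n) and simplify:
|a_n|^(1/n) = 4/5
Take the limit as n -> infinity: L = 4/5.
Since L = 4/5 < 1, the root test implies convergence.

converges


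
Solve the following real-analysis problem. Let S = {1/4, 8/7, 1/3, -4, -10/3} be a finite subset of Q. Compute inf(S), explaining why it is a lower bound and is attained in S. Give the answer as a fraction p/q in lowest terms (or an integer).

S is finite, so inf(S) = min(S).
Sorted increasing:
-4, -10/3, 1/4, 1/3, 8/7
The extremum is -4.
For every x in S, x >= -4. And -4 is in S, so it is attained.
Therefore inf(S) = -4.

-4


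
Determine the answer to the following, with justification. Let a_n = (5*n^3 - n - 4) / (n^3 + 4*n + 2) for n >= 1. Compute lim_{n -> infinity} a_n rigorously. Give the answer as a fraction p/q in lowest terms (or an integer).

Divide numerator and denominator by n^3, the highest power:
numerator / n^3 = 5 - 1/n^2 - 4/n^3
denominator / n^3 = 1 + 4/n^2 + 2/n^3
As n -> infinity, all terms of the form c/n^k (k >= 1) tend to 0.
So numerator / n^3 -> 5 and denominator / n^3 -> 1.
Therefore lim a_n = 5.

5


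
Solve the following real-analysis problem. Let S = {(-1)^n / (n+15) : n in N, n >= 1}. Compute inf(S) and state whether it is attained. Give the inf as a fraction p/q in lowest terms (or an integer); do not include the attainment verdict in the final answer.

Analysis:
- Values: -1/16, 1/17, -1/18, 1/19, -1/20, ...
- Positive terms (even n): 1/(2+15), 1/(4+15), ... decreasing -> max = 1/17 (n=2).
- Negative terms (odd n): -1/(1+15), -1/(3+15), ... increasing -> min = -1/16 (n=1).
- So sup = 1/17 (attained at n=2); inf = -1/16 (attained at n=1).
Conclusion: inf(S) = -1/16, attained in S.

-1/16


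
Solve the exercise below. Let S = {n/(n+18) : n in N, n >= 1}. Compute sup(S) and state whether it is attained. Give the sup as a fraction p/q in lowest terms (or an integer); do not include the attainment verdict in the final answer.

Analysis:
- Values: 1/19, 1/10, 1/7, 2/11, ... strictly increasing.
- Minimum is 1/19 (n=1); inf = 1/19 (attained).
- n/(n+18) = 1 - 18/(n+18) -> 1 from below as n -> infinity, and never equals 1.
- So sup = 1 (not attained).
Conclusion: sup(S) = 1, not attained in S.

1


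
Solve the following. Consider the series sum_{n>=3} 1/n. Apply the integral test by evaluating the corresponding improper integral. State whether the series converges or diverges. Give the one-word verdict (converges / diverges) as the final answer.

Let f(x) = 1/x. Then f is positive, continuous, and decreasing on [3, infinity), so the integral test applies.
Compute the improper integral int_{3}^infinity f(x) dx:
  antiderivative F(x) = log(x).
  As x -> infinity, log(x) -> infinity.
  So int = infinity - log(3) = infinity. By the integral test, the series diverges.

diverges


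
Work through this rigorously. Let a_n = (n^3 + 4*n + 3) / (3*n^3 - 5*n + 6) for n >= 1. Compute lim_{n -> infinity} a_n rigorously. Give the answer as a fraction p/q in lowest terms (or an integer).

Divide numerator and denominator by n^3, the highest power:
numerator / n^3 = 1 + 4/n^2 + 3/n^3
denominator / n^3 = 3 - 5/n^2 + 6/n^3
As n -> infinity, all terms of the form c/n^k (k >= 1) tend to 0.
So numerator / n^3 -> 1 and denominator / n^3 -> 3.
Therefore lim a_n = 1/3.

1/3


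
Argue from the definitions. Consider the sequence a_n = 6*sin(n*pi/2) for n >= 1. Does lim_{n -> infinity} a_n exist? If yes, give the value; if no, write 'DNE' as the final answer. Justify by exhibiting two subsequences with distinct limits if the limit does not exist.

Examine the behaviour of a_n along subsequences.
a_{4k+1} = 6*sin(pi/2 + 2k*pi) = 6 -> 6. a_{4k+3} = 6*sin(3pi/2 + 2k*pi) = -6 -> -6.
Since these two subsequential limits are 6 and -6, distinct, the full sequence cannot converge (a convergent sequence has all subsequences tending to the same limit). So lim a_n does not exist.

DNE


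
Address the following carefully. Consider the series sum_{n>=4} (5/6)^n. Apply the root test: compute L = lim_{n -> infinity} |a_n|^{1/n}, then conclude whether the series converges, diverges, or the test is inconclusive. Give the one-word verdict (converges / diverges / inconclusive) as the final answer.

Let a_n denote the general term. Form |a_n|^(1/n) and simplify:
|a_n|^(1/n) = 5/6
Take the limit as n -> infinity: L = 5/6.
Since L = 5/6 < 1, the root test implies convergence.

converges


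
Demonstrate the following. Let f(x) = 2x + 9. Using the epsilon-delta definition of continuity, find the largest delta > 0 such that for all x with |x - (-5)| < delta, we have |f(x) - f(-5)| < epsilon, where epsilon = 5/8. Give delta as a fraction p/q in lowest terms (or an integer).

We compute f(-5) = 2*(-5) + 9 = -1.
|f(x) - f(-5)| = |2x + 9 - (-1)| = |2(x - (-5))| = 2|x - (-5)|.
We need 2|x - (-5)| < 5/8, i.e. |x - (-5)| < 5/8 / 2 = 5/16.
So any delta <= 5/16 works. Conversely, if delta > 5/16, then x = -5 + 5/16 satisfies |x - (-5)| = 5/16 < delta but |f(x) - f(-5)| = 2 * 5/16 = 5/8, which is not < 5/8; so no larger delta works.
Hence the largest such delta is 5/16.

5/16


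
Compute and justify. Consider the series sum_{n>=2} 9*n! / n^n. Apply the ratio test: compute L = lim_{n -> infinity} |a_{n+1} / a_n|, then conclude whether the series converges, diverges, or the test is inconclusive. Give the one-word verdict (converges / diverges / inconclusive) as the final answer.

Let a_n denote the general term. Form the ratio a_{n+1}/a_n and simplify:
a_{n+1}/a_n = (n/(n + 1))^n
Take the limit as n -> infinity: L = exp(-1).
Since L = exp(-1) < 1, the ratio test implies the series converges.

converges


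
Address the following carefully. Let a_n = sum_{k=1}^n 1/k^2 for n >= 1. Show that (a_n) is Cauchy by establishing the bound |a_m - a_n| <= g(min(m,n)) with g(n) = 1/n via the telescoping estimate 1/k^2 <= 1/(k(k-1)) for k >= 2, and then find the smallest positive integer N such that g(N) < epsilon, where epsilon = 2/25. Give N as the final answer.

For m > n >= 1: |a_m - a_n| = sum_{k=n+1}^m 1/k^2.
Use 1/k^2 <= 1/(k(k-1)) = 1/(k-1) - 1/k for k >= 2:
sum_{k=n+1}^m 1/k^2 <= sum_{k=n+1}^m (1/(k-1) - 1/k) = 1/n - 1/m <= 1/n.
By symmetry the same bound holds with n,m swapped, so |a_m - a_n| <= 1/min(m,n) = g(min(m,n)). Since g(n) -> 0, (a_n) is Cauchy.
Now solve g(N) < 2/25: 1/N < 2/25 <=> N > 1/(2/25) = 25/2.
The smallest integer strictly greater than 25/2 is N = 13.
Check: g(13) = 1/13 < 2/25; g(12) = 1/12 >= 2/25. So N = 13.

13


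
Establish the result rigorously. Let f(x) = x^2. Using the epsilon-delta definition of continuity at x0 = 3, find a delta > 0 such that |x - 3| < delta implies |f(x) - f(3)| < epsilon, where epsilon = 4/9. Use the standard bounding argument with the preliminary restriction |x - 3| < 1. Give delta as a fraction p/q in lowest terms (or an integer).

Factor: |x^2 - (3)^2| = |x - 3| * |x + 3|.
Impose |x - 3| < 1 first. Then |x + 3| = |(x - 3) + 2*(3)| <= |x - 3| + 2*|3| < 1 + 6 = 7.
So |x^2 - (3)^2| < delta * 7.
We need delta * 7 <= 4/9, i.e. delta <= 4/9/7 = 4/63.
Since 4/63 < 1, this is tighter than 1; take delta = 4/63.
So delta = 4/63 works.

4/63


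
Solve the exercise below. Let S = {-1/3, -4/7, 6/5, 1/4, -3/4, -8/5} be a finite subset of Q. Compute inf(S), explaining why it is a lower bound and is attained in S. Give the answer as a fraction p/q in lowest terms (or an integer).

S is finite, so inf(S) = min(S).
Sorted increasing:
-8/5, -3/4, -4/7, -1/3, 1/4, 6/5
The extremum is -8/5.
For every x in S, x >= -8/5. And -8/5 is in S, so it is attained.
Therefore inf(S) = -8/5.

-8/5


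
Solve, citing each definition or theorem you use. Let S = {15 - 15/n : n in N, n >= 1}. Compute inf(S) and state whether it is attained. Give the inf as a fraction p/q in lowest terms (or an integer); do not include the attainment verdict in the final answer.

Analysis:
- Values: 0, 15/2, 10, 45/4, ... strictly increasing.
- Minimum is 0 (n=1); inf = 0 (attained).
- 15 - 15/n -> 15 from below; sup = 15, not attained.
Conclusion: inf(S) = 0, attained in S.

0


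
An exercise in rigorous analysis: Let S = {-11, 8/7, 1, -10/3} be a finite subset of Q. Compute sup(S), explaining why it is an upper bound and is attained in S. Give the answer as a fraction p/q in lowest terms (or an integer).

S is finite, so sup(S) = max(S).
Sorted decreasing:
8/7, 1, -10/3, -11
The extremum is 8/7.
For every x in S, x <= 8/7. And 8/7 is in S, so it is attained.
Therefore sup(S) = 8/7.

8/7


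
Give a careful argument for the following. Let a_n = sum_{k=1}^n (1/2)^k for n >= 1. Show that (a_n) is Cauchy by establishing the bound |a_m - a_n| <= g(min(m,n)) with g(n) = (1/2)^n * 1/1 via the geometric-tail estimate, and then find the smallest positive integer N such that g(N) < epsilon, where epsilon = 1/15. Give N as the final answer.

For m > n >= 1: |a_m - a_n| = sum_{k=n+1}^m (1/2)^k < sum_{k=n+1}^infinity (1/2)^k = (1/2)^(n+1) / (1 - 1/2) = (1/2)^n * (1/2) * (2/1) = (1/2)^n * 1/1.
So g(n) = (1/2)^n / 1. Since g(n) -> 0, (a_n) is Cauchy.
Now solve g(N) < 1/15: (1/2)^N / 1 < 1/15 <=> 2^N > 1 / (1 * 1/15) = 15.
Check powers of 2: 2^3 = 8 <= 15, 2^4 = 16 > 15.
So the smallest such N is 4. Check: g(4) = 1/(1 * 16) = 1/16 < 1/15.

4


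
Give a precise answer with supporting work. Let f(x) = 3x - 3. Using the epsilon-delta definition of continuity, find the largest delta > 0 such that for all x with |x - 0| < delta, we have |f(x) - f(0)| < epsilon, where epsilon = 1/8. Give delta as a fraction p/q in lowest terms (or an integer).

We compute f(0) = 3*(0) - 3 = -3.
|f(x) - f(0)| = |3x - 3 - (-3)| = |3(x - 0)| = 3|x - 0|.
We need 3|x - 0| < 1/8, i.e. |x - 0| < 1/8 / 3 = 1/24.
So any delta <= 1/24 works. Conversely, if delta > 1/24, then x = 0 + 1/24 satisfies |x - 0| = 1/24 < delta but |f(x) - f(0)| = 3 * 1/24 = 1/8, which is not < 1/8; so no larger delta works.
Hence the largest such delta is 1/24.

1/24


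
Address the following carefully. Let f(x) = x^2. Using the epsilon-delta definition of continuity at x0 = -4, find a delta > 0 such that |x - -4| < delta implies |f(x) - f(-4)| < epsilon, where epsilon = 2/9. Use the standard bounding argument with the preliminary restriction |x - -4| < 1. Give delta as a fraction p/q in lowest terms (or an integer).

Factor: |x^2 - (-4)^2| = |x - -4| * |x + -4|.
Impose |x - -4| < 1 first. Then |x + -4| = |(x - -4) + 2*(-4)| <= |x - -4| + 2*|-4| < 1 + 8 = 9.
So |x^2 - (-4)^2| < delta * 9.
We need delta * 9 <= 2/9, i.e. delta <= 2/9/9 = 2/81.
Since 2/81 < 1, this is tighter than 1; take delta = 2/81.
So delta = 2/81 works.

2/81


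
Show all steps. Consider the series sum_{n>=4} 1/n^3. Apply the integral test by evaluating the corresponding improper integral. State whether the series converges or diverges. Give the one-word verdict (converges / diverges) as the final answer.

Let f(x) = x^(-3). Then f is positive, continuous, and decreasing on [4, infinity), so the integral test applies.
Compute the improper integral int_{4}^infinity f(x) dx:
  antiderivative F(x) = -1/(2*x^2).
  As x -> infinity, F(x) -> 0 (since p = 3 > 1).
  So int = F(infinity) - F(4) = 0 - (-1/32) = 1/32.
  Finite, so by the integral test, the series converges.

converges


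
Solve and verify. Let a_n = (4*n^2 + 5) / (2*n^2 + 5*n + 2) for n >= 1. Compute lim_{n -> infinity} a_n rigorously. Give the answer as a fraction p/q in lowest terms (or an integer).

Divide numerator and denominator by n^2, the highest power:
numerator / n^2 = 4 + 5/n^2
denominator / n^2 = 2 + 5/n + 2/n^2
As n -> infinity, all terms of the form c/n^k (k >= 1) tend to 0.
So numerator / n^2 -> 4 and denominator / n^2 -> 2.
Therefore lim a_n = 2.

2


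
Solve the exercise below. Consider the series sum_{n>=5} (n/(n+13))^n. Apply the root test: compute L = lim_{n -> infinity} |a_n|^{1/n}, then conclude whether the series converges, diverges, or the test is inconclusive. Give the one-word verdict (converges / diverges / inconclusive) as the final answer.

Let a_n denote the general term. Form |a_n|^(1/n) and simplify:
|a_n|^(1/n) = n/(n + 13)
Take the limit as n -> infinity: L = 1.
Since L = 1, the root test is inconclusive. (In fact a_n = (n/(n+13))^n -> e^(-13) != 0, so the nth-term test shows divergence; but the root test itself gives no conclusion.)

inconclusive


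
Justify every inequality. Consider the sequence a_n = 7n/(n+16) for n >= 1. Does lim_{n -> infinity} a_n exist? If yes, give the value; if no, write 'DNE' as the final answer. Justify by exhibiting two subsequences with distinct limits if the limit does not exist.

Examine the behaviour of a_n along subsequences.
Even-n subsequence a_{2k} = 7(2k)/(2k+16) -> 7. Odd-n subsequence a_{2k+1} = 7(2k+1)/(2k+17) -> 7. Both tend to 7, which suggests the limit is 7; verify directly.
|a_n - 7| = |7n - 7(n+16)| / (n+16) = 112/(n+16) < 112/n for every n >= 1.
Given epsilon > 0, choose a positive integer N > 112/epsilon. Then for all n >= N, |a_n - 7| < 112/n <= 112/N < epsilon.
So by the definition of the limit, lim a_n exists and equals 7.

7


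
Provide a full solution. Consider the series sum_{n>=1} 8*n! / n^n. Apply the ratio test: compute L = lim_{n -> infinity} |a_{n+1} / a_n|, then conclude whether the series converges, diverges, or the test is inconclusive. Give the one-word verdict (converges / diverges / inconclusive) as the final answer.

Let a_n denote the general term. Form the ratio a_{n+1}/a_n and simplify:
a_{n+1}/a_n = (n/(n + 1))^n
Take the limit as n -> infinity: L = exp(-1).
Since L = exp(-1) < 1, the ratio test implies the series converges.

converges


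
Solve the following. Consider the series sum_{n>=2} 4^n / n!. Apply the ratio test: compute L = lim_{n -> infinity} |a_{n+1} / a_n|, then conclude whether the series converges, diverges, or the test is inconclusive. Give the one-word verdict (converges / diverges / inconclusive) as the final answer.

Let a_n denote the general term. Form the ratio a_{n+1}/a_n and simplify:
a_{n+1}/a_n = 4/(n + 1)
Take the limit as n -> infinity: L = 0.
Since L = 0 < 1, the ratio test implies the series converges.

converges


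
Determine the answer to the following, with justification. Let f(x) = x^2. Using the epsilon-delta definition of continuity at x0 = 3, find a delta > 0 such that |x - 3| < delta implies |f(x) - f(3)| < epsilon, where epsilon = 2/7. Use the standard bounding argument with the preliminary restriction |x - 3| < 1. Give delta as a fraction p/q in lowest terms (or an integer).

Factor: |x^2 - (3)^2| = |x - 3| * |x + 3|.
Impose |x - 3| < 1 first. Then |x + 3| = |(x - 3) + 2*(3)| <= |x - 3| + 2*|3| < 1 + 6 = 7.
So |x^2 - (3)^2| < delta * 7.
We need delta * 7 <= 2/7, i.e. delta <= 2/7/7 = 2/49.
Since 2/49 < 1, this is tighter than 1; take delta = 2/49.
So delta = 2/49 works.

2/49


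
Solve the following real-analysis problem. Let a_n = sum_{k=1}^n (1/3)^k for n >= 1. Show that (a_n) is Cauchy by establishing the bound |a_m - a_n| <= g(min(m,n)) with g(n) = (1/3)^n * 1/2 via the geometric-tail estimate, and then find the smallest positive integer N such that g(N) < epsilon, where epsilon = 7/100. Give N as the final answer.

For m > n >= 1: |a_m - a_n| = sum_{k=n+1}^m (1/3)^k < sum_{k=n+1}^infinity (1/3)^k = (1/3)^(n+1) / (1 - 1/3) = (1/3)^n * (1/3) * (3/2) = (1/3)^n * 1/2.
So g(n) = (1/3)^n / 2. Since g(n) -> 0, (a_n) is Cauchy.
Now solve g(N) < 7/100: (1/3)^N / 2 < 7/100 <=> 3^N > 1 / (2 * 7/100) = 50/7.
Check powers of 3: 3^1 = 3 <= 50/7, 3^2 = 9 > 50/7.
So the smallest such N is 2. Check: g(2) = 1/(2 * 9) = 1/18 < 7/100.

2


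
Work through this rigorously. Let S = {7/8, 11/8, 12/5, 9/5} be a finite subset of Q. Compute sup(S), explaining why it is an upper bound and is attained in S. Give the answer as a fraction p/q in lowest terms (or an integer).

S is finite, so sup(S) = max(S).
Sorted decreasing:
12/5, 9/5, 11/8, 7/8
The extremum is 12/5.
For every x in S, x <= 12/5. And 12/5 is in S, so it is attained.
Therefore sup(S) = 12/5.

12/5


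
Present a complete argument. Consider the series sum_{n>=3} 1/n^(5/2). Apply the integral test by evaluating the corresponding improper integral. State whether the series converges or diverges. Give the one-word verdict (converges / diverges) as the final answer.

Let f(x) = x^(-5/2). Then f is positive, continuous, and decreasing on [3, infinity), so the integral test applies.
Compute the improper integral int_{3}^infinity f(x) dx:
  antiderivative F(x) = -2/(3*x^(3/2)).
  As x -> infinity, F(x) -> 0 (since p = 5/2 > 1).
  So int = F(infinity) - F(3) = 0 - (-2*sqrt(3)/27) = 2*sqrt(3)/27.
  Finite, so by the integral test, the series converges.

converges


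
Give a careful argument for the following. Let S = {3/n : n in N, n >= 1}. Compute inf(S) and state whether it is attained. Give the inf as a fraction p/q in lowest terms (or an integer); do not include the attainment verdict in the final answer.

Analysis:
- Values: 3, 3/2, 1, 3/4, ... strictly decreasing.
- The maximum is 3 (n=1); sup = 3 (attained).
- The set is bounded below by 0; 3/n -> 0 so 0 is the greatest lower bound.
- 0 is not in the set, so inf = 0 is not attained.
Conclusion: inf(S) = 0, not attained in S.

0


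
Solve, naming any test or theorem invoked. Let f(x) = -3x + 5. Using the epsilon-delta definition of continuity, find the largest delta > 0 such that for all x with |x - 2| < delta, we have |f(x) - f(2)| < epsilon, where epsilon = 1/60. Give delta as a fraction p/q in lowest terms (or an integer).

We compute f(2) = -3*(2) + 5 = -1.
|f(x) - f(2)| = |-3x + 5 - (-1)| = |-3(x - 2)| = 3|x - 2|.
We need 3|x - 2| < 1/60, i.e. |x - 2| < 1/60 / 3 = 1/180.
So any delta <= 1/180 works. Conversely, if delta > 1/180, then x = 2 + 1/180 satisfies |x - 2| = 1/180 < delta but |f(x) - f(2)| = 3 * 1/180 = 1/60, which is not < 1/60; so no larger delta works.
Hence the largest such delta is 1/180.

1/180


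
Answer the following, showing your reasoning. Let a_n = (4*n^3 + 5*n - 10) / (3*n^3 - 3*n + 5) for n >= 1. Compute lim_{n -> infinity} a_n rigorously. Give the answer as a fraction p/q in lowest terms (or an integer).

Divide numerator and denominator by n^3, the highest power:
numerator / n^3 = 4 + 5/n^2 - 10/n^3
denominator / n^3 = 3 - 3/n^2 + 5/n^3
As n -> infinity, all terms of the form c/n^k (k >= 1) tend to 0.
So numerator / n^3 -> 4 and denominator / n^3 -> 3.
Therefore lim a_n = 4/3.

4/3


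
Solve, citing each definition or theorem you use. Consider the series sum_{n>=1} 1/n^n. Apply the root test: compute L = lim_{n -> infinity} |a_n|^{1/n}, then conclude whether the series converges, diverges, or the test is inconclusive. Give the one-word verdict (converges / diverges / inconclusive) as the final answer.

Let a_n denote the general term. Form |a_n|^(1/n) and simplify:
|a_n|^(1/n) = 1/n
Take the limit as n -> infinity: L = 0.
Since L = 0 < 1, the root test implies convergence.

converges


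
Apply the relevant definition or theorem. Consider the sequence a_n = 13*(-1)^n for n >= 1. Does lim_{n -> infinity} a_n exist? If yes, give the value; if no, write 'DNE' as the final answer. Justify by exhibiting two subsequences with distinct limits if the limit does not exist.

Examine the behaviour of a_n along subsequences.
Even-n subsequence a_{2k} = 13 -> 13. Odd-n subsequence a_{2k+1} = -13 -> -13.
Since these two subsequential limits are 13 and -13, distinct, the full sequence cannot converge (a convergent sequence has all subsequences tending to the same limit). So lim a_n does not exist.

DNE


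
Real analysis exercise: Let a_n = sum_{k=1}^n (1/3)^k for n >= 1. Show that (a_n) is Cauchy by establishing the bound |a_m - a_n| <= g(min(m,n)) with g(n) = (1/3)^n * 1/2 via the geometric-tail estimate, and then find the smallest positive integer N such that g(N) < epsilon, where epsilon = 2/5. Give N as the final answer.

For m > n >= 1: |a_m - a_n| = sum_{k=n+1}^m (1/3)^k < sum_{k=n+1}^infinity (1/3)^k = (1/3)^(n+1) / (1 - 1/3) = (1/3)^n * (1/3) * (3/2) = (1/3)^n * 1/2.
So g(n) = (1/3)^n / 2. Since g(n) -> 0, (a_n) is Cauchy.
Now solve g(N) < 2/5: (1/3)^N / 2 < 2/5 <=> 3^N > 1 / (2 * 2/5) = 5/4.
Check powers of 3: 3^0 = 1 <= 5/4, 3^1 = 3 > 5/4.
So the smallest such N is 1. Check: g(1) = 1/(2 * 3) = 1/6 < 2/5.

1


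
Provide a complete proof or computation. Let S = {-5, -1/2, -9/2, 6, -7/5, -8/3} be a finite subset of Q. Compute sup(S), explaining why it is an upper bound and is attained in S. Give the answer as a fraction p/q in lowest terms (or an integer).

S is finite, so sup(S) = max(S).
Sorted decreasing:
6, -1/2, -7/5, -8/3, -9/2, -5
The extremum is 6.
For every x in S, x <= 6. And 6 is in S, so it is attained.
Therefore sup(S) = 6.

6


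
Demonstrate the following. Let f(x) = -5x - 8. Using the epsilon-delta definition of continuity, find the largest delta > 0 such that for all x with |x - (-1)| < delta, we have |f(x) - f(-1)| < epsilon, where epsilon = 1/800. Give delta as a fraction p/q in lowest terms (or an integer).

We compute f(-1) = -5*(-1) - 8 = -3.
|f(x) - f(-1)| = |-5x - 8 - (-3)| = |-5(x - (-1))| = 5|x - (-1)|.
We need 5|x - (-1)| < 1/800, i.e. |x - (-1)| < 1/800 / 5 = 1/4000.
So any delta <= 1/4000 works. Conversely, if delta > 1/4000, then x = -1 + 1/4000 satisfies |x - (-1)| = 1/4000 < delta but |f(x) - f(-1)| = 5 * 1/4000 = 1/800, which is not < 1/800; so no larger delta works.
Hence the largest such delta is 1/4000.

1/4000


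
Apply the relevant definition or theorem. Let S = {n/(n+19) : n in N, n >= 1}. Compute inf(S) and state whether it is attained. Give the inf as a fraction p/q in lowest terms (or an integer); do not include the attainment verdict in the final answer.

Analysis:
- Values: 1/20, 2/21, 3/22, 4/23, ... strictly increasing.
- Minimum is 1/20 (n=1); inf = 1/20 (attained).
- n/(n+19) = 1 - 19/(n+19) -> 1 from below as n -> infinity, and never equals 1.
- So sup = 1 (not attained).
Conclusion: inf(S) = 1/20, attained in S.

1/20


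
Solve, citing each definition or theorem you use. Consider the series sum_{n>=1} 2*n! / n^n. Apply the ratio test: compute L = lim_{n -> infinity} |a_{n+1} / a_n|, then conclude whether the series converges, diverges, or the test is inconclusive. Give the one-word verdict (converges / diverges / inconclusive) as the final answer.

Let a_n denote the general term. Form the ratio a_{n+1}/a_n and simplify:
a_{n+1}/a_n = (n/(n + 1))^n
Take the limit as n -> infinity: L = exp(-1).
Since L = exp(-1) < 1, the ratio test implies the series converges.

converges


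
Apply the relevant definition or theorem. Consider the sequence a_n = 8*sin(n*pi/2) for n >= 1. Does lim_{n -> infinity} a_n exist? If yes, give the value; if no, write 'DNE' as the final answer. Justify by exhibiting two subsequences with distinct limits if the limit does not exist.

Examine the behaviour of a_n along subsequences.
a_{4k+1} = 8*sin(pi/2 + 2k*pi) = 8 -> 8. a_{4k+3} = 8*sin(3pi/2 + 2k*pi) = -8 -> -8.
Since these two subsequential limits are 8 and -8, distinct, the full sequence cannot converge (a convergent sequence has all subsequences tending to the same limit). So lim a_n does not exist.

DNE


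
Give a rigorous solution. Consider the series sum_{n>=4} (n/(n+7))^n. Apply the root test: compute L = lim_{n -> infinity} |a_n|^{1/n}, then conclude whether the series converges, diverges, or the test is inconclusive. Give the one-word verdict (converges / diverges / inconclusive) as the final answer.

Let a_n denote the general term. Form |a_n|^(1/n) and simplify:
|a_n|^(1/n) = n/(n + 7)
Take the limit as n -> infinity: L = 1.
Since L = 1, the root test is inconclusive. (In fact a_n = (n/(n+7))^n -> e^(-7) != 0, so the nth-term test shows divergence; but the root test itself gives no conclusion.)

inconclusive


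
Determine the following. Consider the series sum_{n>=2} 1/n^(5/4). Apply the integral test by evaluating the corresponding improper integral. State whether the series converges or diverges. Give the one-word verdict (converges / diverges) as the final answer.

Let f(x) = x^(-5/4). Then f is positive, continuous, and decreasing on [2, infinity), so the integral test applies.
Compute the improper integral int_{2}^infinity f(x) dx:
  antiderivative F(x) = -4/x^(1/4).
  As x -> infinity, F(x) -> 0 (since p = 5/4 > 1).
  So int = F(infinity) - F(2) = 0 - (-2*2^(3/4)) = 2*2^(3/4).
  Finite, so by the integral test, the series converges.

converges


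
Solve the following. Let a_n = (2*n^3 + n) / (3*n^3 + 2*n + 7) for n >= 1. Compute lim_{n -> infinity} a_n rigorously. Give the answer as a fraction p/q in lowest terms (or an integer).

Divide numerator and denominator by n^3, the highest power:
numerator / n^3 = 2 + n^(-2)
denominator / n^3 = 3 + 2/n^2 + 7/n^3
As n -> infinity, all terms of the form c/n^k (k >= 1) tend to 0.
So numerator / n^3 -> 2 and denominator / n^3 -> 3.
Therefore lim a_n = 2/3.

2/3


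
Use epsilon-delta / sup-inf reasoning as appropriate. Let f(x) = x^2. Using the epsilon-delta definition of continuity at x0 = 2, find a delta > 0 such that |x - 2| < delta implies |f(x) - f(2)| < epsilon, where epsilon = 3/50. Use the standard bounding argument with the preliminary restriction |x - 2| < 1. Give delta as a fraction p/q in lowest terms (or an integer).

Factor: |x^2 - (2)^2| = |x - 2| * |x + 2|.
Impose |x - 2| < 1 first. Then |x + 2| = |(x - 2) + 2*(2)| <= |x - 2| + 2*|2| < 1 + 4 = 5.
So |x^2 - (2)^2| < delta * 5.
We need delta * 5 <= 3/50, i.e. delta <= 3/50/5 = 3/250.
Since 3/250 < 1, this is tighter than 1; take delta = 3/250.
So delta = 3/250 works.

3/250


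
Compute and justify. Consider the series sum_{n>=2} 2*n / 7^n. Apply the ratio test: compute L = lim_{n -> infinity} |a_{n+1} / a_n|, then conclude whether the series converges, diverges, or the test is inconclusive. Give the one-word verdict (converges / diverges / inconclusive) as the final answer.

Let a_n denote the general term. Form the ratio a_{n+1}/a_n and simplify:
a_{n+1}/a_n = (n + 1)/(7*n)
Take the limit as n -> infinity: L = 1/7.
Since L = 1/7 < 1, the ratio test implies the series converges.

converges


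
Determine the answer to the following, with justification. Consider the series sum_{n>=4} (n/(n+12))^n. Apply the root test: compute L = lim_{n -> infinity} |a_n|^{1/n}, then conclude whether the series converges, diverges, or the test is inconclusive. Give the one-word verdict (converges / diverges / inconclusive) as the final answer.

Let a_n denote the general term. Form |a_n|^(1/n) and simplify:
|a_n|^(1/n) = n/(n + 12)
Take the limit as n -> infinity: L = 1.
Since L = 1, the root test is inconclusive. (In fact a_n = (n/(n+12))^n -> e^(-12) != 0, so the nth-term test shows divergence; but the root test itself gives no conclusion.)

inconclusive


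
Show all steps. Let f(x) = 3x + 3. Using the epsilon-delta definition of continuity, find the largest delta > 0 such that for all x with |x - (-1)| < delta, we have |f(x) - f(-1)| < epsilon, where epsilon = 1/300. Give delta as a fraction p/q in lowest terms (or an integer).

We compute f(-1) = 3*(-1) + 3 = 0.
|f(x) - f(-1)| = |3x + 3 - (0)| = |3(x - (-1))| = 3|x - (-1)|.
We need 3|x - (-1)| < 1/300, i.e. |x - (-1)| < 1/300 / 3 = 1/900.
So any delta <= 1/900 works. Conversely, if delta > 1/900, then x = -1 + 1/900 satisfies |x - (-1)| = 1/900 < delta but |f(x) - f(-1)| = 3 * 1/900 = 1/300, which is not < 1/300; so no larger delta works.
Hence the largest such delta is 1/900.

1/900


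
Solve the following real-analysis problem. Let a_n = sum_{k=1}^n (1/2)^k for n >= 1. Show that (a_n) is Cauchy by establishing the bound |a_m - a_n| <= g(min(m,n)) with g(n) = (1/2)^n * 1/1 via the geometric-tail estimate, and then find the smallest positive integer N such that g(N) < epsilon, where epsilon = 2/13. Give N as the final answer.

For m > n >= 1: |a_m - a_n| = sum_{k=n+1}^m (1/2)^k < sum_{k=n+1}^infinity (1/2)^k = (1/2)^(n+1) / (1 - 1/2) = (1/2)^n * (1/2) * (2/1) = (1/2)^n * 1/1.
So g(n) = (1/2)^n / 1. Since g(n) -> 0, (a_n) is Cauchy.
Now solve g(N) < 2/13: (1/2)^N / 1 < 2/13 <=> 2^N > 1 / (1 * 2/13) = 13/2.
Check powers of 2: 2^2 = 4 <= 13/2, 2^3 = 8 > 13/2.
So the smallest such N is 3. Check: g(3) = 1/(1 * 8) = 1/8 < 2/13.

3


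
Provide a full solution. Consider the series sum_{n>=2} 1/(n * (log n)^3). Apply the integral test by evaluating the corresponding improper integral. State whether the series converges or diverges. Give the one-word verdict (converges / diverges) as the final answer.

Let f(x) = 1/(x*log(x)^3). Then f is positive, continuous, and decreasing on [2, infinity), so the integral test applies.
Compute the improper integral int_{2}^infinity f(x) dx:
  antiderivative F(x) = -1/(2*log(x)^2).
  F(x) -> 0 as x -> infinity.  int = 0 - F(2) = 1/(2*log(2)^2) < infinity. By the integral test, the series converges.

converges


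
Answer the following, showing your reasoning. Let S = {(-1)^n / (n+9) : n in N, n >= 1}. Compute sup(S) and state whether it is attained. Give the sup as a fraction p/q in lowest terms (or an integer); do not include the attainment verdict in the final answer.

Analysis:
- Values: -1/10, 1/11, -1/12, 1/13, -1/14, ...
- Positive terms (even n): 1/(2+9), 1/(4+9), ... decreasing -> max = 1/11 (n=2).
- Negative terms (odd n): -1/(1+9), -1/(3+9), ... increasing -> min = -1/10 (n=1).
- So sup = 1/11 (attained at n=2); inf = -1/10 (attained at n=1).
Conclusion: sup(S) = 1/11, attained in S.

1/11


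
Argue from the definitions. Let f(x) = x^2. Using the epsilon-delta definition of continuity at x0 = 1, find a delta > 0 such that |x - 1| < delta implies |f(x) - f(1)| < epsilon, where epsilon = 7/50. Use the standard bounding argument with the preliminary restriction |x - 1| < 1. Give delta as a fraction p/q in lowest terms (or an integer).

Factor: |x^2 - (1)^2| = |x - 1| * |x + 1|.
Impose |x - 1| < 1 first. Then |x + 1| = |(x - 1) + 2*(1)| <= |x - 1| + 2*|1| < 1 + 2 = 3.
So |x^2 - (1)^2| < delta * 3.
We need delta * 3 <= 7/50, i.e. delta <= 7/50/3 = 7/150.
Since 7/150 < 1, this is tighter than 1; take delta = 7/150.
So delta = 7/150 works.

7/150


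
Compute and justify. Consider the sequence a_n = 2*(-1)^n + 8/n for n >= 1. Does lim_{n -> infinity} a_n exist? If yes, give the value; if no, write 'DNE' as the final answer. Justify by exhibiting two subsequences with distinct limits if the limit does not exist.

Examine the behaviour of a_n along subsequences.
a_{2k} = 2 + 8/(2k) -> 2. a_{2k+1} = -2 + 8/(2k+1) -> -2.
Since these two subsequential limits are 2 and -2, distinct, the full sequence cannot converge (a convergent sequence has all subsequences tending to the same limit). So lim a_n does not exist.

DNE


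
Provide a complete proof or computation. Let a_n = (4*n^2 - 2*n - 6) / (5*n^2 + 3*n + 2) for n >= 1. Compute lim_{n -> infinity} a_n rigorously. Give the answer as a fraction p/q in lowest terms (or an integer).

Divide numerator and denominator by n^2, the highest power:
numerator / n^2 = 4 - 2/n - 6/n^2
denominator / n^2 = 5 + 3/n + 2/n^2
As n -> infinity, all terms of the form c/n^k (k >= 1) tend to 0.
So numerator / n^2 -> 4 and denominator / n^2 -> 5.
Therefore lim a_n = 4/5.

4/5


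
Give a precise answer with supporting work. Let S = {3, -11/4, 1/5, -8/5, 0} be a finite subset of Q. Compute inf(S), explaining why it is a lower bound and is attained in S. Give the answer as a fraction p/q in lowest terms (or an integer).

S is finite, so inf(S) = min(S).
Sorted increasing:
-11/4, -8/5, 0, 1/5, 3
The extremum is -11/4.
For every x in S, x >= -11/4. And -11/4 is in S, so it is attained.
Therefore inf(S) = -11/4.

-11/4


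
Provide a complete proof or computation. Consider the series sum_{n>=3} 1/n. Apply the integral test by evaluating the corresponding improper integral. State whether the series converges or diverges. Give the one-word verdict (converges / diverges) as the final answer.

Let f(x) = 1/x. Then f is positive, continuous, and decreasing on [3, infinity), so the integral test applies.
Compute the improper integral int_{3}^infinity f(x) dx:
  antiderivative F(x) = log(x).
  As x -> infinity, log(x) -> infinity.
  So int = infinity - log(3) = infinity. By the integral test, the series diverges.

diverges


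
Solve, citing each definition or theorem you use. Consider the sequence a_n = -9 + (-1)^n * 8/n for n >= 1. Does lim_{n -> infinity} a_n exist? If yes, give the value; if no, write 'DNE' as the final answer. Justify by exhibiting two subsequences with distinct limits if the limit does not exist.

Examine the behaviour of a_n along subsequences.
Even-n subsequence a_{2k} = -9 + 8/(2k) -> -9. Odd-n subsequence a_{2k+1} = -9 - 8/(2k+1) -> -9. Both tend to -9, which suggests the limit is -9; verify directly.
|a_n - (-9)| = |(-1)^n * 8/n| = 8/n for every n >= 1.
Given epsilon > 0, choose a positive integer N > 8/epsilon. Then for all n >= N, |a_n - (-9)| = 8/n <= 8/N < epsilon.
So by the definition of the limit, lim a_n exists and equals -9.

-9


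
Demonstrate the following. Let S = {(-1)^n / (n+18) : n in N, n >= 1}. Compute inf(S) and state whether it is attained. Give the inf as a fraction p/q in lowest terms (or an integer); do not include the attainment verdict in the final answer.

Analysis:
- Values: -1/19, 1/20, -1/21, 1/22, -1/23, ...
- Positive terms (even n): 1/(2+18), 1/(4+18), ... decreasing -> max = 1/20 (n=2).
- Negative terms (odd n): -1/(1+18), -1/(3+18), ... increasing -> min = -1/19 (n=1).
- So sup = 1/20 (attained at n=2); inf = -1/19 (attained at n=1).
Conclusion: inf(S) = -1/19, attained in S.

-1/19


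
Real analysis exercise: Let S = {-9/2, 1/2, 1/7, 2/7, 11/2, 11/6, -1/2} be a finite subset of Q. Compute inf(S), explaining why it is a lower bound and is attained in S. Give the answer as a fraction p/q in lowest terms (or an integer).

S is finite, so inf(S) = min(S).
Sorted increasing:
-9/2, -1/2, 1/7, 2/7, 1/2, 11/6, 11/2
The extremum is -9/2.
For every x in S, x >= -9/2. And -9/2 is in S, so it is attained.
Therefore inf(S) = -9/2.

-9/2


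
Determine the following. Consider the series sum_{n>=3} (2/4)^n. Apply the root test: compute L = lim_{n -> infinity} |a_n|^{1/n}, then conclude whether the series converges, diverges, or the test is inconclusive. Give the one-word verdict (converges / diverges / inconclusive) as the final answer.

Let a_n denote the general term. Form |a_n|^(1/n) and simplify:
|a_n|^(1/n) = 1/2
Take the limit as n -> infinity: L = 1/2.
Since L = 1/2 < 1, the root test implies convergence.

converges


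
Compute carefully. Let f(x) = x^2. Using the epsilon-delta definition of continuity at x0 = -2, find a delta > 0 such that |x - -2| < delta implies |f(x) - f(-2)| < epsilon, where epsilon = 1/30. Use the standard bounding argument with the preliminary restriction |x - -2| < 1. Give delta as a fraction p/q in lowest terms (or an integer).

Factor: |x^2 - (-2)^2| = |x - -2| * |x + -2|.
Impose |x - -2| < 1 first. Then |x + -2| = |(x - -2) + 2*(-2)| <= |x - -2| + 2*|-2| < 1 + 4 = 5.
So |x^2 - (-2)^2| < delta * 5.
We need delta * 5 <= 1/30, i.e. delta <= 1/30/5 = 1/150.
Since 1/150 < 1, this is tighter than 1; take delta = 1/150.
So delta = 1/150 works.

1/150


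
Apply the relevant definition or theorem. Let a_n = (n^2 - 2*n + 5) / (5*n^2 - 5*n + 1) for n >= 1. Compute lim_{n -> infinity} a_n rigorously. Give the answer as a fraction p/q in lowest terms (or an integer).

Divide numerator and denominator by n^2, the highest power:
numerator / n^2 = 1 - 2/n + 5/n^2
denominator / n^2 = 5 - 5/n + n^(-2)
As n -> infinity, all terms of the form c/n^k (k >= 1) tend to 0.
So numerator / n^2 -> 1 and denominator / n^2 -> 5.
Therefore lim a_n = 1/5.

1/5


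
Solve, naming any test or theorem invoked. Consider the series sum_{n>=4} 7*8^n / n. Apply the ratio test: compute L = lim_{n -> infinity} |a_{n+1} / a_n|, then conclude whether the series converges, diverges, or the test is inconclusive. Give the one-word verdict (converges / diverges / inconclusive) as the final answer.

Let a_n denote the general term. Form the ratio a_{n+1}/a_n and simplify:
a_{n+1}/a_n = 8*n/(n + 1)
Take the limit as n -> infinity: L = 8.
Since L = 8 > 1 (or L = infinity), the ratio test implies the series diverges.

diverges


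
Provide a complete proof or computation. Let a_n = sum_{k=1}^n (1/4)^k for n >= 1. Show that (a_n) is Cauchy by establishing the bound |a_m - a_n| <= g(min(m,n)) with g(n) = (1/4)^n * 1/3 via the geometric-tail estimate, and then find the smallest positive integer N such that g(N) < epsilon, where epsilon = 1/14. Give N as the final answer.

For m > n >= 1: |a_m - a_n| = sum_{k=n+1}^m (1/4)^k < sum_{k=n+1}^infinity (1/4)^k = (1/4)^(n+1) / (1 - 1/4) = (1/4)^n * (1/4) * (4/3) = (1/4)^n * 1/3.
So g(n) = (1/4)^n / 3. Since g(n) -> 0, (a_n) is Cauchy.
Now solve g(N) < 1/14: (1/4)^N / 3 < 1/14 <=> 4^N > 1 / (3 * 1/14) = 14/3.
Check powers of 4: 4^1 = 4 <= 14/3, 4^2 = 16 > 14/3.
So the smallest such N is 2. Check: g(2) = 1/(3 * 16) = 1/48 < 1/14.

2
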